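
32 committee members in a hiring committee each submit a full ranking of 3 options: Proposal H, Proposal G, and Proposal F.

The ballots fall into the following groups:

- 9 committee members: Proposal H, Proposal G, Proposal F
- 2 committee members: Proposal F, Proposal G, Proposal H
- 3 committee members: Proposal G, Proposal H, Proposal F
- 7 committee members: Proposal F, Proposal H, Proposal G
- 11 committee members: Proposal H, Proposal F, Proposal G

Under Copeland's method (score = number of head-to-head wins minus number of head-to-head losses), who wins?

Pairwise results:
  Proposal H vs Proposal G: Proposal H wins 27–5.
  Proposal H vs Proposal F: Proposal H wins 23–9.
  Proposal G vs Proposal F: Proposal F wins 20–12.
Copeland scores (wins − losses):
  Proposal H: 2 − 0 = 2
  Proposal G: 0 − 2 = -2
  Proposal F: 1 − 1 = 0
Proposal H has the best Copeland score.

Proposal H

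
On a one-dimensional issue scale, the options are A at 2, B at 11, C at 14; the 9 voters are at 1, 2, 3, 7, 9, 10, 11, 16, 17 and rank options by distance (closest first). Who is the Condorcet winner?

B

With single-peaked preferences on a line, the Condorcet winner is the candidate closest to the median voter.
The median voter (position 9) is closest to B at 11.
Check: B vs C — voters closer to B: 7 of 9.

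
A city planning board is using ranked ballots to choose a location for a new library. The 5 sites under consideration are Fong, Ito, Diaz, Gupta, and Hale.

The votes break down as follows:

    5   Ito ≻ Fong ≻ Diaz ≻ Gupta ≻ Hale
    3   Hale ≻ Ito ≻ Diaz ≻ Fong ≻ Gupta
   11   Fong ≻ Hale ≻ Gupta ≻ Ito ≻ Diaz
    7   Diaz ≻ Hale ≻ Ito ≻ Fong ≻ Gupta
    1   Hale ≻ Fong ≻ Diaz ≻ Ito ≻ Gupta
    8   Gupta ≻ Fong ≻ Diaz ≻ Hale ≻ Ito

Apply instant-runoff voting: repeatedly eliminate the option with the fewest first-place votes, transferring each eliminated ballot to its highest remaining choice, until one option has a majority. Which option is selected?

Fong

Round 1: Fong 11, Gupta 8, Diaz 7, Ito 5, Hale 4. Hale has the fewest and is eliminated.
Round 2: Fong 12, Ito 8, Gupta 8, Diaz 7. Diaz has the fewest and is eliminated.
Round 3: Ito 15, Fong 12, Gupta 8. Gupta has the fewest and is eliminated.
Round 4: Fong 20, Ito 15. Fong has a majority.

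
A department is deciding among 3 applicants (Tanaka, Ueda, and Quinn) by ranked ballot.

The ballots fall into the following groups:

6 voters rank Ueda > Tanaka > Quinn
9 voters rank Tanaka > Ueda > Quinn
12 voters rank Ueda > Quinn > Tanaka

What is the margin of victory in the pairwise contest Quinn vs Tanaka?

3

Ballots ranking Quinn above Tanaka: 12.
Ballots ranking Tanaka above Quinn: 6+9 = 15.
Tanaka wins 15–12, a margin of 3.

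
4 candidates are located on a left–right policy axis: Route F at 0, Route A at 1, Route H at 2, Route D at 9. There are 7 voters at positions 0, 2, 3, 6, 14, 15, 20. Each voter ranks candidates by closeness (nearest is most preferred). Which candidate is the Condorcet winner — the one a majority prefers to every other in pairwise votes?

With single-peaked preferences on a line, the Condorcet winner is the candidate closest to the median voter.
The median voter (position 6) is closest to Route D at 9.
Check: Route D vs Route A — voters closer to Route D: 4 of 7.

Route D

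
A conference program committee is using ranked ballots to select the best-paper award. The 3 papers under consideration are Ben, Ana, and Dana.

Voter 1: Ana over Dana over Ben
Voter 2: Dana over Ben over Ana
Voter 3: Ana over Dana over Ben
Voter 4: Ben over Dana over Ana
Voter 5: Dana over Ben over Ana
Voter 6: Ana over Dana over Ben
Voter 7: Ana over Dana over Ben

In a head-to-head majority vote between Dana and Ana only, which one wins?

Ballots ranking Dana above Ana: 3.
Ballots ranking Ana above Dana: 4.
Ana wins the head-to-head, 4–3.

Ana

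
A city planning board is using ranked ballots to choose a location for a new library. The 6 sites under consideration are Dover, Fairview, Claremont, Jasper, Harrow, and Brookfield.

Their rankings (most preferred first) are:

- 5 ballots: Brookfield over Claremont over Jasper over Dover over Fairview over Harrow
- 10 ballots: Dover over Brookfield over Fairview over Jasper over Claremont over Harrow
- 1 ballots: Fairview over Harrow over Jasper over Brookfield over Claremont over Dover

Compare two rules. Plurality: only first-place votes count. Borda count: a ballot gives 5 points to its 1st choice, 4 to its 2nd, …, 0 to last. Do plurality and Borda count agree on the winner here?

Plurality first-place counts: Dover 10, Fairview 1, Claremont 0, Jasper 0, Harrow 0, Brookfield 5 → Dover.
Borda totals: Dover 60, Fairview 40, Claremont 31, Jasper 38, Harrow 4, Brookfield 67 → Brookfield.
The two rules disagree: plurality picks Dover, Borda picks Brookfield.

No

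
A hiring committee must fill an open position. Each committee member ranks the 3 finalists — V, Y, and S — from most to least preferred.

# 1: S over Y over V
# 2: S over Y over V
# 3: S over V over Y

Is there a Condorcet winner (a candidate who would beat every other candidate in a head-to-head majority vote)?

Head-to-head results (3 voters total):
V vs Y: Y wins 2–1.
V vs S: S wins 3–0.
Y vs S: S wins 3–0.
S beats each rival — V (3–0), Y (3–0) — so S is the Condorcet winner.

Yes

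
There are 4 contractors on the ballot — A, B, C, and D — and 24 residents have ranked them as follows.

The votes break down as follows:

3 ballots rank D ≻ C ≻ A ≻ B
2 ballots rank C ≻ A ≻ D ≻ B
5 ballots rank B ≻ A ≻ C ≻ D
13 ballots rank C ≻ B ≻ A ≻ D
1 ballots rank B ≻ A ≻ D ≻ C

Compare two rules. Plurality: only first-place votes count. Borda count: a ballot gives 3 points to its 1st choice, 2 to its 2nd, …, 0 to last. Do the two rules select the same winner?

Yes

Plurality first-place counts: A 0, B 6, C 15, D 3 → C.
Borda totals: A 32, B 44, C 56, D 12 → C.
The two rules agree on C.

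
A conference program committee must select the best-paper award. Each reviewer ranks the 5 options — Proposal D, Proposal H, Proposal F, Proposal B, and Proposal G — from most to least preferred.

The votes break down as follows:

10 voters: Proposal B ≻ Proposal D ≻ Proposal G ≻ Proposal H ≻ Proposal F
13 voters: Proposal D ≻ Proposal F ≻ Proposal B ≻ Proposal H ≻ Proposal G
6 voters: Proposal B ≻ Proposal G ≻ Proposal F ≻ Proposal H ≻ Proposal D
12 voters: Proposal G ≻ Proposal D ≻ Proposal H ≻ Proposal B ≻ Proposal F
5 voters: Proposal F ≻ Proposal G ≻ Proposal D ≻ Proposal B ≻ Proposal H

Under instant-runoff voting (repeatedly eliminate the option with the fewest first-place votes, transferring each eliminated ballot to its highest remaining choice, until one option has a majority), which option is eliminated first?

Round 1: Proposal B 16, Proposal D 13, Proposal G 12, Proposal F 5, Proposal H 0. Proposal H has the fewest and is eliminated.
Round 2: Proposal B 16, Proposal D 13, Proposal G 12, Proposal F 5. Proposal F has the fewest and is eliminated.
Round 3: Proposal G 17, Proposal B 16, Proposal D 13. Proposal D has the fewest and is eliminated.
Round 4: Proposal B 29, Proposal G 17. Proposal B has a majority.

Proposal H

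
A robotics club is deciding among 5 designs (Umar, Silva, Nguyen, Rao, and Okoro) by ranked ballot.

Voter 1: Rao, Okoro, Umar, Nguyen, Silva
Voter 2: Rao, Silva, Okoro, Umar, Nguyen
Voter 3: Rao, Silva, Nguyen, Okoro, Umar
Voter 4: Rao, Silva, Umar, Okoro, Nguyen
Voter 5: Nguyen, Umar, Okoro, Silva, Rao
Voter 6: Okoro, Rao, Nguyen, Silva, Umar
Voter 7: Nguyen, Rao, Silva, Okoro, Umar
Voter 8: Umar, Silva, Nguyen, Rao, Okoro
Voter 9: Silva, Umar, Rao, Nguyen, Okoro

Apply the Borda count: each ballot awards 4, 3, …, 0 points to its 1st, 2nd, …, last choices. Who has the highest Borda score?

Rao

Borda scores:
  Umar: 2 + 1 + 0 + 2 + 3 + 0 + 0 + 4 + 3 = 15
  Silva: 0 + 3 + 3 + 3 + 1 + 1 + 2 + 3 + 4 = 20
  Nguyen: 1 + 0 + 2 + 0 + 4 + 2 + 4 + 2 + 1 = 16
  Rao: 4 + 4 + 4 + 4 + 0 + 3 + 3 + 1 + 2 = 25
  Okoro: 3 + 2 + 1 + 1 + 2 + 4 + 1 + 0 + 0 = 14
Rao has the highest total.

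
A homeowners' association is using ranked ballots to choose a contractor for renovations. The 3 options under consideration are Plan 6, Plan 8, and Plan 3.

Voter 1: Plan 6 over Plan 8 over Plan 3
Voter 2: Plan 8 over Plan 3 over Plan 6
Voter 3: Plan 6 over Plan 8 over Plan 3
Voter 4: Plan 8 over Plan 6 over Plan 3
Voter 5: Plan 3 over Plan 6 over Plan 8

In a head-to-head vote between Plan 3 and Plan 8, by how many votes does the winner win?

Ballots ranking Plan 3 above Plan 8: 1.
Ballots ranking Plan 8 above Plan 3: 4.
Plan 8 wins 4–1, a margin of 3.

3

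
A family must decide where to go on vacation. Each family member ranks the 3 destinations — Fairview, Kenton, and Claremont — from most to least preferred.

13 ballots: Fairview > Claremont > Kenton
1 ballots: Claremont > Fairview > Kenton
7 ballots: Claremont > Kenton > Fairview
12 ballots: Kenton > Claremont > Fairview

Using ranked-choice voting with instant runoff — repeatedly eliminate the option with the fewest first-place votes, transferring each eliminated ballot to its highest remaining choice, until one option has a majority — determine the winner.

Round 1: Fairview 13, Kenton 12, Claremont 8. Claremont has the fewest and is eliminated.
Round 2: Kenton 19, Fairview 14. Kenton has a majority.

Kenton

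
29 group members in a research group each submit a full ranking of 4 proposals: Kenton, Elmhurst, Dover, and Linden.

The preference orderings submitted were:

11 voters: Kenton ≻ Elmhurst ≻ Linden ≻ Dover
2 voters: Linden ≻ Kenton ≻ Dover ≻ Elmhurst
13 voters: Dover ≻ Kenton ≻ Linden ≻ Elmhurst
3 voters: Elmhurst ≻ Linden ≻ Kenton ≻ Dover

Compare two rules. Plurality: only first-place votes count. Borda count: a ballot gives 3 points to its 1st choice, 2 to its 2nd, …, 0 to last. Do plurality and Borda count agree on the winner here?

Plurality first-place counts: Kenton 11, Elmhurst 3, Dover 13, Linden 2 → Dover.
Borda totals: Kenton 66, Elmhurst 31, Dover 41, Linden 36 → Kenton.
The two rules disagree: plurality picks Dover, Borda picks Kenton.

No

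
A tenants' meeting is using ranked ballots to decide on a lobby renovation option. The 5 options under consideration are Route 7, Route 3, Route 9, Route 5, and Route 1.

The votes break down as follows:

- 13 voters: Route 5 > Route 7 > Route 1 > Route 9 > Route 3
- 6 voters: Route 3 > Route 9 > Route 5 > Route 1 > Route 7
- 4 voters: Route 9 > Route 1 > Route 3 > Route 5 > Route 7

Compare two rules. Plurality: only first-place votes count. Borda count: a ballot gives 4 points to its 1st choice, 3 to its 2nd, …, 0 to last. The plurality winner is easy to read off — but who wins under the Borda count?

Plurality first-place counts: Route 7 0, Route 3 6, Route 9 4, Route 5 13, Route 1 0 → Route 5.
Borda totals: Route 7 39, Route 3 32, Route 9 47, Route 5 68, Route 1 44 → Route 5.

Route 5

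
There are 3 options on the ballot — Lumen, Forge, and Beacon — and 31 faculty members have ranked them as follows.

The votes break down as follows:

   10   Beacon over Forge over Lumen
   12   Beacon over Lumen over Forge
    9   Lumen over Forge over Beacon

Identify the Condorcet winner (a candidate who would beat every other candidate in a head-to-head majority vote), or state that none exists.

Beacon

Head-to-head results (31 voters total):
Lumen vs Forge: Lumen wins 21–10.
Lumen vs Beacon: Beacon wins 22–9.
Forge vs Beacon: Beacon wins 22–9.
Beacon beats each rival — Lumen (22–9), Forge (22–9) — so Beacon is the Condorcet winner.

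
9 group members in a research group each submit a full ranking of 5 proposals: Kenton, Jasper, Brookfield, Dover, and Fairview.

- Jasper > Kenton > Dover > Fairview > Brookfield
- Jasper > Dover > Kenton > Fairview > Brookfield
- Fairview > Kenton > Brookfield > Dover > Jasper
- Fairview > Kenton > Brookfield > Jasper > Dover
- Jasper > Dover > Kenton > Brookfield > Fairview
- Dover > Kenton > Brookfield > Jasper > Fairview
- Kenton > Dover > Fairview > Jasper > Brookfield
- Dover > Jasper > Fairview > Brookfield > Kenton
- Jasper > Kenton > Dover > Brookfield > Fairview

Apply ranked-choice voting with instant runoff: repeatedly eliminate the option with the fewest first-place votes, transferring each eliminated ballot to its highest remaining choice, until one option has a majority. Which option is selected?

Round 1: Jasper 4, Dover 2, Fairview 2, Kenton 1, Brookfield 0. Brookfield has the fewest and is eliminated.
Round 2: Jasper 4, Dover 2, Fairview 2, Kenton 1. Kenton has the fewest and is eliminated.
Round 3: Jasper 4, Dover 3, Fairview 2. Fairview has the fewest and is eliminated.
Round 4: Jasper 5, Dover 4. Jasper has a majority.

Jasper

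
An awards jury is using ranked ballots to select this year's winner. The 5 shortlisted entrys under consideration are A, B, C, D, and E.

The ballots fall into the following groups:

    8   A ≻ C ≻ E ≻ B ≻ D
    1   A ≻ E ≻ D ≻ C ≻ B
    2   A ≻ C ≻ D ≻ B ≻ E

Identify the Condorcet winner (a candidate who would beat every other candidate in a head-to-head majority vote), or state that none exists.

Head-to-head results (11 voters total):
A vs B: A wins 11–0.
A vs C: A wins 11–0.
A vs D: A wins 11–0.
A vs E: A wins 11–0.
B vs C: C wins 11–0.
B vs D: B wins 8–3.
B vs E: E wins 9–2.
C vs D: C wins 10–1.
C vs E: C wins 10–1.
D vs E: E wins 9–2.
A beats each rival — B (11–0), C (11–0), D (11–0), E (11–0) — so A is the Condorcet winner.

A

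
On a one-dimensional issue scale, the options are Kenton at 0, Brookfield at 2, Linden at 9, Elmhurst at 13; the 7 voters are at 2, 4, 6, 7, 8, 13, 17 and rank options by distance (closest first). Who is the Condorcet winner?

Linden

With single-peaked preferences on a line, the Condorcet winner is the candidate closest to the median voter.
The median voter (position 7) is closest to Linden at 9.
Check: Linden vs Kenton — voters closer to Linden: 5 of 7.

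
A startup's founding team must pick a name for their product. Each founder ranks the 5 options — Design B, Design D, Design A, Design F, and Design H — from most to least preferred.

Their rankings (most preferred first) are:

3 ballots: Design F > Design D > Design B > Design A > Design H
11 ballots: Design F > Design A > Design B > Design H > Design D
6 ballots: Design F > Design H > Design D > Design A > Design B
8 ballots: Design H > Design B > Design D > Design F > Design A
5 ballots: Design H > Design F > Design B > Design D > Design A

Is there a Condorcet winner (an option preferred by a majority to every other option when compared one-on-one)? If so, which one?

Design F

Head-to-head results (33 voters total):
Design B vs Design D: Design B wins 24–9.
Design B vs Design A: Design A wins 17–16.
Design B vs Design F: Design F wins 25–8.
Design B vs Design H: Design H wins 19–14.
Design D vs Design A: Design D wins 22–11.
Design D vs Design F: Design F wins 25–8.
Design D vs Design H: Design H wins 30–3.
Design A vs Design F: Design F wins 33–0.
Design A vs Design H: Design H wins 19–14.
Design F vs Design H: Design F wins 20–13.
Design F beats each rival — Design B (25–8), Design D (25–8), Design A (33–0), Design H (20–13) — so Design F is the Condorcet winner.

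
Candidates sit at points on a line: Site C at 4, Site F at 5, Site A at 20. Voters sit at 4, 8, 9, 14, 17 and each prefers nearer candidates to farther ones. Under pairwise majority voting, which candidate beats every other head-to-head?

Site F

With single-peaked preferences on a line, the Condorcet winner is the candidate closest to the median voter.
The median voter (position 9) is closest to Site F at 5.
Check: Site F vs Site A — voters closer to Site F: 3 of 5.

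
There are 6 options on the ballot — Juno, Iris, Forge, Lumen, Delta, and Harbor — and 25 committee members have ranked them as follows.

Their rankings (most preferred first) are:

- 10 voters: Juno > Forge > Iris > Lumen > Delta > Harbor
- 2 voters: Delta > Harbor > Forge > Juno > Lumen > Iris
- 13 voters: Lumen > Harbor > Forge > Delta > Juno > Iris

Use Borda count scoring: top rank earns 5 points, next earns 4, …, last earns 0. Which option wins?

Lumen

Borda scores:
  Juno: 10·5 + 2·2 + 13·1 = 67
  Iris: 10·3 + 2·0 + 13·0 = 30
  Forge: 10·4 + 2·3 + 13·3 = 85
  Lumen: 10·2 + 2·1 + 13·5 = 87
  Delta: 10·1 + 2·5 + 13·2 = 46
  Harbor: 10·0 + 2·4 + 13·4 = 60
Lumen has the highest total.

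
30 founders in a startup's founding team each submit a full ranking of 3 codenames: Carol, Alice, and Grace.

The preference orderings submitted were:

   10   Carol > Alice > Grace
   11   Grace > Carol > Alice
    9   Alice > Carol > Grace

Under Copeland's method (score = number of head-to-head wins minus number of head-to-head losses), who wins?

Carol

Pairwise results:
  Carol vs Alice: Carol wins 21–9.
  Carol vs Grace: Carol wins 19–11.
  Alice vs Grace: Alice wins 19–11.
Copeland scores (wins − losses):
  Carol: 2 − 0 = 2
  Alice: 1 − 1 = 0
  Grace: 0 − 2 = -2
Carol has the best Copeland score.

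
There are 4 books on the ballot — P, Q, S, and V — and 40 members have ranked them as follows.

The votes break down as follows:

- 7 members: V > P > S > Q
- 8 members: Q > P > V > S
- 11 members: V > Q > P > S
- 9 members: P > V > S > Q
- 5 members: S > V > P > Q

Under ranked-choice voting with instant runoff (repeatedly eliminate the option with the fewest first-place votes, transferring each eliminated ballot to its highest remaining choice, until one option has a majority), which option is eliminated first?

Round 1: V 18, P 9, Q 8, S 5. S has the fewest and is eliminated.
Round 2: V 23, P 9, Q 8. V has a majority.

S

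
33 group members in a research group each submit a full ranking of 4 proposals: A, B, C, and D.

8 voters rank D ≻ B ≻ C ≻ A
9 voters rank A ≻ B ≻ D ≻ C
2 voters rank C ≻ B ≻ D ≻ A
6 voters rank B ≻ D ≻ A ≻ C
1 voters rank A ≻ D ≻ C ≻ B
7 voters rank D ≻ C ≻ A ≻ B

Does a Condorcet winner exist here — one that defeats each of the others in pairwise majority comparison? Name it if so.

There is no Condorcet winner

Head-to-head results (33 voters total):
A vs B: A wins 17–16.
A vs C: C wins 17–16.
A vs D: D wins 23–10.
B vs C: B wins 23–10.
B vs D: B wins 17–16.
C vs D: D wins 31–2.
No candidate beats all others: A beats B beats C beats A, a majority cycle.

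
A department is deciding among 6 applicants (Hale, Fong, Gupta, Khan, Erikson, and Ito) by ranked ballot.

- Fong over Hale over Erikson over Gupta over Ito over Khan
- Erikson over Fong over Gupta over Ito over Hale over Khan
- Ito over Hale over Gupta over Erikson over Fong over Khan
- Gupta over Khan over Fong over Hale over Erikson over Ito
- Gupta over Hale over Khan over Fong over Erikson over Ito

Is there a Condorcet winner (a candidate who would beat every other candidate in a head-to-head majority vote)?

Yes

Head-to-head results (5 voters total):
Hale vs Fong: Fong wins 3–2.
Hale vs Gupta: Gupta wins 3–2.
Hale vs Khan: Hale wins 4–1.
Hale vs Erikson: Hale wins 4–1.
Hale vs Ito: Hale wins 3–2.
Fong vs Gupta: Gupta wins 3–2.
Fong vs Khan: Fong wins 3–2.
Fong vs Erikson: Fong wins 3–2.
Fong vs Ito: Fong wins 4–1.
Gupta vs Khan: Gupta wins 5–0.
Gupta vs Erikson: Gupta wins 3–2.
Gupta vs Ito: Gupta wins 4–1.
Khan vs Erikson: Erikson wins 3–2.
Khan vs Ito: Ito wins 3–2.
Erikson vs Ito: Erikson wins 4–1.
Gupta beats each rival — Hale (3–2), Fong (3–2), Khan (5–0), Erikson (3–2), Ito (4–1) — so Gupta is the Condorcet winner.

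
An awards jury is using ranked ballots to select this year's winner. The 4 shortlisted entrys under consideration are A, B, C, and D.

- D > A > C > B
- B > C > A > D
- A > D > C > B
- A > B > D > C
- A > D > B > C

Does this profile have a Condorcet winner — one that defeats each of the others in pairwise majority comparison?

Head-to-head results (5 voters total):
A vs B: A wins 4–1.
A vs C: A wins 4–1.
A vs D: A wins 4–1.
B vs C: B wins 3–2.
B vs D: D wins 3–2.
C vs D: D wins 4–1.
A beats each rival — B (4–1), C (4–1), D (4–1) — so A is the Condorcet winner.

Yes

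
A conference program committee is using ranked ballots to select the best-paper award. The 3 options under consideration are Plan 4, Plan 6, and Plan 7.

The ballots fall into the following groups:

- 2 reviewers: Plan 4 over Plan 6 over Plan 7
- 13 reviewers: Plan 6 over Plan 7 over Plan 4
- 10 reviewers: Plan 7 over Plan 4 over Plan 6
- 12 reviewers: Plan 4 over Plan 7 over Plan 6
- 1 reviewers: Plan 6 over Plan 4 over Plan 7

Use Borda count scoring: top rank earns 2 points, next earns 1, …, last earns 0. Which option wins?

Plan 7

Borda scores:
  Plan 4: 2·2 + 13·0 + 10·1 + 12·2 + 1 = 39
  Plan 6: 2·1 + 13·2 + 10·0 + 12·0 + 2 = 30
  Plan 7: 2·0 + 13·1 + 10·2 + 12·1 + 0 = 45
Plan 7 has the highest total.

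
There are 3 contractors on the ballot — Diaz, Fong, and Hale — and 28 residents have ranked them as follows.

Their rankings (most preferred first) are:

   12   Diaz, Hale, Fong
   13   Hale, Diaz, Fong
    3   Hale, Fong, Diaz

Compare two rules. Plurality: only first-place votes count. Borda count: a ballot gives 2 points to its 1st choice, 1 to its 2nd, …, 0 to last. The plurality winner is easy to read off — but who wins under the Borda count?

Hale

Plurality first-place counts: Diaz 12, Fong 0, Hale 16 → Hale.
Borda totals: Diaz 37, Fong 3, Hale 44 → Hale.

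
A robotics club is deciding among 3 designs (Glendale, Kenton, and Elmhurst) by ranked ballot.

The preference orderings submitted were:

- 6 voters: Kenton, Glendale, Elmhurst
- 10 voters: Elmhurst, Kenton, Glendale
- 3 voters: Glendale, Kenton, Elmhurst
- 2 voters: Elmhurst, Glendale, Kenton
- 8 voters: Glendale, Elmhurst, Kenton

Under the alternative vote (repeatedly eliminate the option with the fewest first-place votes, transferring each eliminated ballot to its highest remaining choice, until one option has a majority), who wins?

Round 1: Elmhurst 12, Glendale 11, Kenton 6. Kenton has the fewest and is eliminated.
Round 2: Glendale 17, Elmhurst 12. Glendale has a majority.

Glendale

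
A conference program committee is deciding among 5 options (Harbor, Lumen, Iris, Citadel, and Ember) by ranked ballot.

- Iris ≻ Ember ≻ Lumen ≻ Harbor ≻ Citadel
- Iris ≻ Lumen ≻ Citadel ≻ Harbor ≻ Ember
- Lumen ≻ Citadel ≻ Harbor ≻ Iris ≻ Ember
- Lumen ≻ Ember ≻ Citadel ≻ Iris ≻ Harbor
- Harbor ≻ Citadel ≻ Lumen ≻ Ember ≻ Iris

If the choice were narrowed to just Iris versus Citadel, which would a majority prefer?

Ballots ranking Iris above Citadel: 2.
Ballots ranking Citadel above Iris: 3.
Citadel wins the head-to-head, 3–2.

Citadel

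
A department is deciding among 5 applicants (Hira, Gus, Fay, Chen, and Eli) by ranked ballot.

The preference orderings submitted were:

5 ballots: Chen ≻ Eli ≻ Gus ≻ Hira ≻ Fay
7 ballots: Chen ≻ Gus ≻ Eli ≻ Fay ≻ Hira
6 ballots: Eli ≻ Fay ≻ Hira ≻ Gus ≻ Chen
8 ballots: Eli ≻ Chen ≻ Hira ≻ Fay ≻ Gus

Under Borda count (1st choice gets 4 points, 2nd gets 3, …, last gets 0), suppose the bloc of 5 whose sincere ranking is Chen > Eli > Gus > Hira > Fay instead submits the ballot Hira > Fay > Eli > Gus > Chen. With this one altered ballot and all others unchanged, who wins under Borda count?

Eli

Borda totals with the altered ballot: Hira 48, Gus 32, Fay 48, Chen 52, Eli 80.
The winner is unchanged: still Eli.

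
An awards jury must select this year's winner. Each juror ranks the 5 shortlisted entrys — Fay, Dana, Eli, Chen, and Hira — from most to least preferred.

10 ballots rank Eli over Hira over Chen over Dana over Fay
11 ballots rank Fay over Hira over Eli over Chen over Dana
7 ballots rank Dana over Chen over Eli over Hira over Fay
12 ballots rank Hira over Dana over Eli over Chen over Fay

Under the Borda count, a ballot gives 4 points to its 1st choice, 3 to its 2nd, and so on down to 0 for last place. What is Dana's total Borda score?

Borda scores:
  Fay: 10·0 + 11·4 + 7·0 + 12·0 = 44
  Dana: 10·1 + 11·0 + 7·4 + 12·3 = 74
  Eli: 10·4 + 11·2 + 7·2 + 12·2 = 100
  Chen: 10·2 + 11·1 + 7·3 + 12·1 = 64
  Hira: 10·3 + 11·3 + 7·1 + 12·4 = 118

74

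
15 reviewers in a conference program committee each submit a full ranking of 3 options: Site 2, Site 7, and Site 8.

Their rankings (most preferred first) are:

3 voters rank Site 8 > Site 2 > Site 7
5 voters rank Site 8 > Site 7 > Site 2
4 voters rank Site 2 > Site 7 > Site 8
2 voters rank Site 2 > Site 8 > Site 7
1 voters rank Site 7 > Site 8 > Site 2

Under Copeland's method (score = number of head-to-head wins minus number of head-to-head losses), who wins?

Site 8

Pairwise results:
  Site 2 vs Site 7: Site 2 wins 9–6.
  Site 2 vs Site 8: Site 8 wins 9–6.
  Site 7 vs Site 8: Site 8 wins 10–5.
Copeland scores (wins − losses):
  Site 2: 1 − 1 = 0
  Site 7: 0 − 2 = -2
  Site 8: 2 − 0 = 2
Site 8 has the best Copeland score.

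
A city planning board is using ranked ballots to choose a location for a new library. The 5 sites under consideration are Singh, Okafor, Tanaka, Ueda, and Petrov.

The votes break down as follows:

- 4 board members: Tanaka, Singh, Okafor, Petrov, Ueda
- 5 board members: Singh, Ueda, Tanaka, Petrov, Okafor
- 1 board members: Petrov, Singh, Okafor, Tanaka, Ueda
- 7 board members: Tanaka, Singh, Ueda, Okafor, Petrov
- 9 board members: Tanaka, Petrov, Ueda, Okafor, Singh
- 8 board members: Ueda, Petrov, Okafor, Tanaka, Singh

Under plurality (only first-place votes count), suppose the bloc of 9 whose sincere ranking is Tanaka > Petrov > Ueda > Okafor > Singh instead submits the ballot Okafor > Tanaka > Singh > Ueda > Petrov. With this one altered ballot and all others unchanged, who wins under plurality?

First-place totals with the altered ballot: Singh 5, Okafor 9, Tanaka 11, Ueda 8, Petrov 1.
The winner is unchanged: still Tanaka.

Tanaka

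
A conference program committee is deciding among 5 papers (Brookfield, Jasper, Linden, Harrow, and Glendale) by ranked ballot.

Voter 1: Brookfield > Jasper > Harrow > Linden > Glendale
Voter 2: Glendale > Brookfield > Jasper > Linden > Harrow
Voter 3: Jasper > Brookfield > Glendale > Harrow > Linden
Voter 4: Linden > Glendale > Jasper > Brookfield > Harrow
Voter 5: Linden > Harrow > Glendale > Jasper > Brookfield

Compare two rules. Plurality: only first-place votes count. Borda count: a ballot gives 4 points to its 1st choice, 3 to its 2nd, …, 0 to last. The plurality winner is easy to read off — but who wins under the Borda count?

Plurality first-place counts: Brookfield 1, Jasper 1, Linden 2, Harrow 0, Glendale 1 → Linden.
Borda totals: Brookfield 11, Jasper 12, Linden 10, Harrow 6, Glendale 11 → Jasper.

Jasper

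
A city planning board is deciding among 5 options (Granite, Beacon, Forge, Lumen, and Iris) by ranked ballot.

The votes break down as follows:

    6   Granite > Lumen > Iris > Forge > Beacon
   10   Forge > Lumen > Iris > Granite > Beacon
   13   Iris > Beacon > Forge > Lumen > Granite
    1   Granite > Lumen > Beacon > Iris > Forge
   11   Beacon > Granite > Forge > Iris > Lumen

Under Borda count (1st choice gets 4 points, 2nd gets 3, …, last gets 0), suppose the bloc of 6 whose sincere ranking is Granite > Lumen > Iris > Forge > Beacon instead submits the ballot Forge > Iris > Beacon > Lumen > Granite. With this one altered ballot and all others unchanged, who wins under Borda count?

Borda totals with the altered ballot: Granite 47, Beacon 97, Forge 112, Lumen 52, Iris 102.
The switch changes the winner from Iris to Forge.

Forge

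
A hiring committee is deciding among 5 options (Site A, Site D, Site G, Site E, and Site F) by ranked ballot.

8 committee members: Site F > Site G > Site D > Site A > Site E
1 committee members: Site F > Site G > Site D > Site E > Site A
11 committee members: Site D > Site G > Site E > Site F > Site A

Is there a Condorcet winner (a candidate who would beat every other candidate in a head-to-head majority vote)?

Yes

Head-to-head results (20 voters total):
Site A vs Site D: Site D wins 20–0.
Site A vs Site G: Site G wins 20–0.
Site A vs Site E: Site E wins 12–8.
Site A vs Site F: Site F wins 20–0.
Site D vs Site G: Site D wins 11–9.
Site D vs Site E: Site D wins 20–0.
Site D vs Site F: Site D wins 11–9.
Site G vs Site E: Site G wins 20–0.
Site G vs Site F: Site G wins 11–9.
Site E vs Site F: Site E wins 11–9.
Site D beats each rival — Site A (20–0), Site G (11–9), Site E (20–0), Site F (11–9) — so Site D is the Condorcet winner.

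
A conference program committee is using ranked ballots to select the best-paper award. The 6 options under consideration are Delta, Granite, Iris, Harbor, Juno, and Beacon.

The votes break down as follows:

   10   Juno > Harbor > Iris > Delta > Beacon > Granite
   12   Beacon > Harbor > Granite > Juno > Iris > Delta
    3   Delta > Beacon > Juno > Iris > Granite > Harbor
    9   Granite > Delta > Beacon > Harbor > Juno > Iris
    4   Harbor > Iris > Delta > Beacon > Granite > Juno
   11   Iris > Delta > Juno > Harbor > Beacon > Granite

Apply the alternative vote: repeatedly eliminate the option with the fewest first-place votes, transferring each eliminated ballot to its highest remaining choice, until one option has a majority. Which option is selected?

Round 1: Beacon 12, Iris 11, Juno 10, Granite 9, Harbor 4, Delta 3. Delta has the fewest and is eliminated.
Round 2: Beacon 15, Iris 11, Juno 10, Granite 9, Harbor 4. Harbor has the fewest and is eliminated.
Round 3: Iris 15, Beacon 15, Juno 10, Granite 9. Granite has the fewest and is eliminated.
Round 4: Beacon 24, Iris 15, Juno 10. Juno has the fewest and is eliminated.
Round 5: Iris 25, Beacon 24. Iris has a majority.

Iris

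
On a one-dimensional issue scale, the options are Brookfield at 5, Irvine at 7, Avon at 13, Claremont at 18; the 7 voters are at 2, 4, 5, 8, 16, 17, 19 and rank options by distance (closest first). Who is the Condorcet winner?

With single-peaked preferences on a line, the Condorcet winner is the candidate closest to the median voter.
The median voter (position 8) is closest to Irvine at 7.
Check: Irvine vs Avon — voters closer to Irvine: 4 of 7.

Irvine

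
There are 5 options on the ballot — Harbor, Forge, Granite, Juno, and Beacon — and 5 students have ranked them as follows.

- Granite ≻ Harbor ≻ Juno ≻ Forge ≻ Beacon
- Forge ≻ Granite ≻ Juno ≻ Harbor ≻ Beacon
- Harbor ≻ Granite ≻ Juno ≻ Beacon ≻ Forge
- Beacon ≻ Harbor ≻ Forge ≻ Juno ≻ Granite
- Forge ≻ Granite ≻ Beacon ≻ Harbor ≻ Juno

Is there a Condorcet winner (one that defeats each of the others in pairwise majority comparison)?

No

Head-to-head results (5 voters total):
Harbor vs Forge: Harbor wins 3–2.
Harbor vs Granite: Granite wins 3–2.
Harbor vs Juno: Harbor wins 4–1.
Harbor vs Beacon: Harbor wins 3–2.
Forge vs Granite: Forge wins 3–2.
Forge vs Juno: Forge wins 3–2.
Forge vs Beacon: Forge wins 3–2.
Granite vs Juno: Granite wins 4–1.
Granite vs Beacon: Granite wins 4–1.
Juno vs Beacon: Juno wins 3–2.
No candidate beats all others: Harbor beats Forge beats Granite beats Harbor, a majority cycle.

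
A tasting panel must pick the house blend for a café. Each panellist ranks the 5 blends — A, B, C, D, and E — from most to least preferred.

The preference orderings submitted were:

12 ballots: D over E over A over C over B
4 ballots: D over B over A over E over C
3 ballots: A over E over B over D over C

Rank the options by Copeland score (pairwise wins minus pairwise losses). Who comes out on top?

D

Pairwise results:
  A vs B: A wins 15–4.
  A vs C: A wins 19–0.
  A vs D: D wins 16–3.
  A vs E: E wins 12–7.
  B vs C: C wins 12–7.
  B vs D: D wins 16–3.
  B vs E: E wins 15–4.
  C vs D: D wins 19–0.
  C vs E: E wins 19–0.
  D vs E: D wins 16–3.
Copeland scores (wins − losses):
  A: 2 − 2 = 0
  B: 0 − 4 = -4
  C: 1 − 3 = -2
  D: 4 − 0 = 4
  E: 3 − 1 = 2
D has the best Copeland score.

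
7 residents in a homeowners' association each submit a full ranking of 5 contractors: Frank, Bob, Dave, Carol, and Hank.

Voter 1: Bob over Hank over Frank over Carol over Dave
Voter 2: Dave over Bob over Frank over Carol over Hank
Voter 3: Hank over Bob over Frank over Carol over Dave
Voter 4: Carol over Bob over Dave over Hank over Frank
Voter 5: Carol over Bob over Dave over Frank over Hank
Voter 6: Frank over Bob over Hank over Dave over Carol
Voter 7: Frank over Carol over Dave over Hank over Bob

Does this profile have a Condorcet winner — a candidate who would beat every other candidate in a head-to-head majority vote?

Head-to-head results (7 voters total):
Frank vs Bob: Bob wins 5–2.
Frank vs Dave: Frank wins 4–3.
Frank vs Carol: Frank wins 5–2.
Frank vs Hank: Frank wins 4–3.
Bob vs Dave: Bob wins 5–2.
Bob vs Carol: Bob wins 4–3.
Bob vs Hank: Bob wins 5–2.
Dave vs Carol: Carol wins 5–2.
Dave vs Hank: Dave wins 4–3.
Carol vs Hank: Carol wins 4–3.
Bob beats each rival — Frank (5–2), Dave (5–2), Carol (4–3), Hank (5–2) — so Bob is the Condorcet winner.

Yes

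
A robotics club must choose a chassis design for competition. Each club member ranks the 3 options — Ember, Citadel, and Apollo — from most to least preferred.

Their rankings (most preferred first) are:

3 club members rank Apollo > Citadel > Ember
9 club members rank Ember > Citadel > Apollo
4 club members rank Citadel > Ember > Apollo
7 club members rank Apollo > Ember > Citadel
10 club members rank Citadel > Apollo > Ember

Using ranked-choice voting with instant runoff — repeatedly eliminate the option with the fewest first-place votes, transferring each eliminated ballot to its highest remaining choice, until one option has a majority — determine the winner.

Round 1: Citadel 14, Apollo 10, Ember 9. Ember has the fewest and is eliminated.
Round 2: Citadel 23, Apollo 10. Citadel has a majority.

Citadel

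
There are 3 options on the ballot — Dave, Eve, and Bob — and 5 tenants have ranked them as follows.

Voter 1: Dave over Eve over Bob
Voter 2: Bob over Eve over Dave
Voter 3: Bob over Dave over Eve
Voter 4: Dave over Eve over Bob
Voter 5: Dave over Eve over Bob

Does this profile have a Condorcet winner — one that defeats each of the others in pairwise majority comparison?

Head-to-head results (5 voters total):
Dave vs Eve: Dave wins 4–1.
Dave vs Bob: Dave wins 3–2.
Eve vs Bob: Eve wins 3–2.
Dave beats each rival — Eve (4–1), Bob (3–2) — so Dave is the Condorcet winner.

Yes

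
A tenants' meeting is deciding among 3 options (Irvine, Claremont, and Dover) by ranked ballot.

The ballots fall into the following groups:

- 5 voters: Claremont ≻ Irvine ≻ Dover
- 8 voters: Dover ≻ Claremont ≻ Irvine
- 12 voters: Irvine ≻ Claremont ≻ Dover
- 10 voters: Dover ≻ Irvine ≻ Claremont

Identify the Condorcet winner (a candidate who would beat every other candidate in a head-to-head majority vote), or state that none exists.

Dover

Head-to-head results (35 voters total):
Irvine vs Claremont: Irvine wins 22–13.
Irvine vs Dover: Dover wins 18–17.
Claremont vs Dover: Dover wins 18–17.
Dover beats each rival — Irvine (18–17), Claremont (18–17) — so Dover is the Condorcet winner.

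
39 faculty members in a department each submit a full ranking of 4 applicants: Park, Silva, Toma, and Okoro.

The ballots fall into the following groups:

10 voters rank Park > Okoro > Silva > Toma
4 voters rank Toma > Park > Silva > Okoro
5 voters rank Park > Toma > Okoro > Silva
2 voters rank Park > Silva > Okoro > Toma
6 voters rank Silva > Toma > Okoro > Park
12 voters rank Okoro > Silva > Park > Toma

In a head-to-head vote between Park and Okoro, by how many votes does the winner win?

3

Ballots ranking Park above Okoro: 10+4+5+2 = 21.
Ballots ranking Okoro above Park: 6+12 = 18.
Park wins 21–18, a margin of 3.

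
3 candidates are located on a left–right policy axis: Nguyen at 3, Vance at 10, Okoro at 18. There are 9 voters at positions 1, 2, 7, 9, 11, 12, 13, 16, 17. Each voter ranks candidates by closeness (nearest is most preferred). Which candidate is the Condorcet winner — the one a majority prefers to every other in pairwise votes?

Vance

With single-peaked preferences on a line, the Condorcet winner is the candidate closest to the median voter.
The median voter (position 11) is closest to Vance at 10.
Check: Vance vs Nguyen — voters closer to Vance: 7 of 9.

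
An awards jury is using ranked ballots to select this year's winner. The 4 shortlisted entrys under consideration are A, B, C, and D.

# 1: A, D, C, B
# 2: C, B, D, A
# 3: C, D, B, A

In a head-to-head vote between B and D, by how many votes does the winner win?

Ballots ranking B above D: 1.
Ballots ranking D above B: 2.
D wins 2–1, a margin of 1.

1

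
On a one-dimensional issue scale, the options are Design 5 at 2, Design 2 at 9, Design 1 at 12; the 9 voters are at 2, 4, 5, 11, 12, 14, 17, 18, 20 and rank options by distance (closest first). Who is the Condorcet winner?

With single-peaked preferences on a line, the Condorcet winner is the candidate closest to the median voter.
The median voter (position 12) is closest to Design 1 at 12.
Check: Design 1 vs Design 2 — voters closer to Design 1: 6 of 9.

Design 1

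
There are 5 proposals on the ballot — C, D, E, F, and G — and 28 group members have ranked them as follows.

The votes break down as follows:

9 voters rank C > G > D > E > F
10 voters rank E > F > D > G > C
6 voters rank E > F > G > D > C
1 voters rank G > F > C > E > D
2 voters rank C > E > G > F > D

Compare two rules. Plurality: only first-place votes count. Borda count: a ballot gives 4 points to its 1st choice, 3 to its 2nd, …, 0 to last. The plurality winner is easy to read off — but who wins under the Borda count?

E

Plurality first-place counts: C 11, D 0, E 16, F 0, G 1 → E.
Borda totals: C 46, D 44, E 80, F 53, G 57 → E.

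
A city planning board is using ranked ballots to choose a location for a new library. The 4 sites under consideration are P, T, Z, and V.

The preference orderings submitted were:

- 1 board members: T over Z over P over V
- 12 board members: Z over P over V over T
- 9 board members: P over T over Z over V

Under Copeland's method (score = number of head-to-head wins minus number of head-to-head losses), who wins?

Z

Pairwise results:
  P vs T: P wins 21–1.
  P vs Z: Z wins 13–9.
  P vs V: P wins 22–0.
  T vs Z: Z wins 12–10.
  T vs V: V wins 12–10.
  Z vs V: Z wins 22–0.
Copeland scores (wins − losses):
  P: 2 − 1 = 1
  T: 0 − 3 = -3
  Z: 3 − 0 = 3
  V: 1 − 2 = -1
Z has the best Copeland score.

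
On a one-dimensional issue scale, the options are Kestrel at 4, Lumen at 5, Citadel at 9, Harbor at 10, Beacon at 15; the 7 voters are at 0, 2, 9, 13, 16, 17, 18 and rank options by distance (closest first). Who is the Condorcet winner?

With single-peaked preferences on a line, the Condorcet winner is the candidate closest to the median voter.
The median voter (position 13) is closest to Beacon at 15.
Check: Beacon vs Kestrel — voters closer to Beacon: 4 of 7.

Beacon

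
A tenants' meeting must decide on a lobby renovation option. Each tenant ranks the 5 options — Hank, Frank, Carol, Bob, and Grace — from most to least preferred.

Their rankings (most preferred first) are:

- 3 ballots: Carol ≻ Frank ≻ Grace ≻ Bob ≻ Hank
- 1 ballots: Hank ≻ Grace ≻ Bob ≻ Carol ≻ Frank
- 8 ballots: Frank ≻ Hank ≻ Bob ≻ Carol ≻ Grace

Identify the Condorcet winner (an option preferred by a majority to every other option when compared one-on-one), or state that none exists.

Head-to-head results (12 voters total):
Hank vs Frank: Frank wins 11–1.
Hank vs Carol: Hank wins 9–3.
Hank vs Bob: Hank wins 9–3.
Hank vs Grace: Hank wins 9–3.
Frank vs Carol: Frank wins 8–4.
Frank vs Bob: Frank wins 11–1.
Frank vs Grace: Frank wins 11–1.
Carol vs Bob: Bob wins 9–3.
Carol vs Grace: Carol wins 11–1.
Bob vs Grace: Bob wins 8–4.
Frank beats each rival — Hank (11–1), Carol (8–4), Bob (11–1), Grace (11–1) — so Frank is the Condorcet winner.

Frank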